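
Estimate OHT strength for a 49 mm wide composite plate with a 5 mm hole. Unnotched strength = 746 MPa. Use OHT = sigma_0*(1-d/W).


OHT = sigma_0*(1-d/W) = 746*(1-5/49) = 669.9 MPa

669.9 MPa


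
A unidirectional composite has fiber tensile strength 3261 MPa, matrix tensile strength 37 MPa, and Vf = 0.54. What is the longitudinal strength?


sigma_1 = sigma_f*Vf + sigma_m*(1-Vf) = 3261*0.54 + 37*0.46 = 1778.0 MPa

1778.0 MPa


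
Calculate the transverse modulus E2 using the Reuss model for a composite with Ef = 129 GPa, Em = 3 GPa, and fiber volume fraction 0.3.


1/E2 = Vf/Ef + (1-Vf)/Em = 0.3/129 + 0.7/3
E2 = 4.24 GPa

4.24 GPa


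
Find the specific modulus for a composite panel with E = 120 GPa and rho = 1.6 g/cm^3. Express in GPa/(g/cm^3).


Specific stiffness = E/rho = 120/1.6 = 75.0 GPa/(g/cm^3)

75.0 GPa/(g/cm^3)


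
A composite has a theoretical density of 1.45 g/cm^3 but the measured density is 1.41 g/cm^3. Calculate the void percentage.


Void% = (rho_theo - rho_actual)/rho_theo * 100 = (1.45 - 1.41)/1.45 * 100 = 2.76%

2.76%


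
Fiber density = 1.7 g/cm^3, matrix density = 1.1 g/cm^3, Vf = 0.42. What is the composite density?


rho_c = rho_f*Vf + rho_m*(1-Vf) = 1.7*0.42 + 1.1*0.58 = 1.352 g/cm^3

1.352 g/cm^3


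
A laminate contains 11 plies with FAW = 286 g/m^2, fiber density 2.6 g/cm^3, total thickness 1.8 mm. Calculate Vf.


Vf = n * FAW / (rho_f * h * 1000) = 11 * 286 / (2.6 * 1.8 * 1000) = 0.6722

0.6722


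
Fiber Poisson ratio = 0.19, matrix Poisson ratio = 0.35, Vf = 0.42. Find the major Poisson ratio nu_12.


nu_12 = nu_f*Vf + nu_m*(1-Vf) = 0.19*0.42 + 0.35*0.58 = 0.2828

0.2828


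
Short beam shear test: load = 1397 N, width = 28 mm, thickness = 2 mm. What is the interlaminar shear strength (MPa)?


ILSS = 3F/(4bh) = 3*1397/(4*28*2) = 18.71 MPa

18.71 MPa


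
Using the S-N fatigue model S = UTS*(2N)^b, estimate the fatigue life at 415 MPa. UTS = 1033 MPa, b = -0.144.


N = 0.5 * (S/UTS)^(1/b) = 0.5 * (415/1033)^(1/-0.144) = 281.4056 cycles

281.4056 cycles


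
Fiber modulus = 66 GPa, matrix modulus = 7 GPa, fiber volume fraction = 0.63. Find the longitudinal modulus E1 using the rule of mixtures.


E1 = Ef*Vf + Em*(1-Vf) = 66*0.63 + 7*0.37 = 44.17 GPa

44.17 GPa


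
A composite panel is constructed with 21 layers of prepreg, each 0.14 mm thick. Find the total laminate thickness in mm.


h = n * t_ply = 21 * 0.14 = 2.94 mm

2.94 mm


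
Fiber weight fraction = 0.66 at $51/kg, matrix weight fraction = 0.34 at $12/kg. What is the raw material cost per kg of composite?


Cost = cost_f*Wf + cost_m*Wm = 51*0.66 + 12*0.34 = $37.74/kg

$37.74/kg


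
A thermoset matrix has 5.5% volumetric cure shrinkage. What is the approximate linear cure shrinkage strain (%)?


Linear shrinkage ≈ vol_shrink/3 = 5.5/3 = 1.833%

1.833%


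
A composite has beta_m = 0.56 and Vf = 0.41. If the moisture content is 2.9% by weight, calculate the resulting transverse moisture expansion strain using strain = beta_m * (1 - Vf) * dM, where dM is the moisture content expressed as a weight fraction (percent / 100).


dM = 2.9/100 = 0.029
strain = beta_m * (1-Vf) * dM = 0.56 * 0.59 * 0.029 = 0.0095816

0.0095816


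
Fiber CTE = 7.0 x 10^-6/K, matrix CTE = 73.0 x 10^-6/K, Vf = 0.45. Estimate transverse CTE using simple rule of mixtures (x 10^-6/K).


alpha_2 = alpha_f*Vf + alpha_m*(1-Vf) = 7.0*0.45 + 73.0*0.55 = 43.3 x 10^-6/K

43.3 x 10^-6/K


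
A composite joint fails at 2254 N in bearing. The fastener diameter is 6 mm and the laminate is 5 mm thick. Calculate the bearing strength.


sigma_br = F/(d*h) = 2254/(6*5) = 75.1 MPa

75.1 MPa


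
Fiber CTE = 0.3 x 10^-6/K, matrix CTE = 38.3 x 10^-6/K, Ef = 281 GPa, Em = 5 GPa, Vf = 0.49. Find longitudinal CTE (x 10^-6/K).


E1 = Ef*Vf + Em*(1-Vf) = 140.24
alpha_1 = (alpha_f*Ef*Vf + alpha_m*Em*(1-Vf))/E1 = 0.99 x 10^-6/K

0.99 x 10^-6/K


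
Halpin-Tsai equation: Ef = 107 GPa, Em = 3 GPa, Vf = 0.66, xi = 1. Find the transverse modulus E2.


eta = (Ef/Em - 1)/(Ef/Em + xi) = (35.6667 - 1)/(35.6667 + 1) = 0.9455
E2 = Em*(1+xi*eta*Vf)/(1-eta*Vf) = 12.96 GPa

12.96 GPa


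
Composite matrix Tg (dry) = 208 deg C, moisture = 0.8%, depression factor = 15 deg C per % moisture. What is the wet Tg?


Tg_wet = Tg_dry - k*moisture = 208 - 15*0.8 = 196.0 deg C

196.0 deg C


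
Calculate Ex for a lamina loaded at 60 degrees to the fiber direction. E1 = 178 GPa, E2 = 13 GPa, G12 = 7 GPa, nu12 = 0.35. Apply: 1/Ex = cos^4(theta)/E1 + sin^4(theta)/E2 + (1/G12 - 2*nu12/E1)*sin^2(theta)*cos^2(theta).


cos^4(60) = 0.0625, sin^4(60) = 0.5625, sin^2(60)*cos^2(60) = 0.1875
1/G12 - 2*nu12/E1 = 1/7 - 2*0.35/178 = 0.138925 GPa^-1
1/Ex = 0.0625/178 + 0.5625/13 + 0.138925*0.1875 = 0.0696687 GPa^-1
Ex = 14.35 GPa

14.35 GPa


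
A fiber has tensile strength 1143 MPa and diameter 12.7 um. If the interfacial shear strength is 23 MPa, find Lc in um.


Lc = sigma_f * d / (2 * tau_i) = 1143 * 12.7 / (2 * 23) = 315.6 um

315.6 um


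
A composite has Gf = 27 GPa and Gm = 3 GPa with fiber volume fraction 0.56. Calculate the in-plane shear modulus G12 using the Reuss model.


1/G12 = Vf/Gf + (1-Vf)/Gm = 0.56/27 + 0.44/3
G12 = 5.97 GPa

5.97 GPa


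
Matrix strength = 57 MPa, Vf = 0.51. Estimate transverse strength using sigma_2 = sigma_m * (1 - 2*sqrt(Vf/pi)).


factor = 1 - 2*sqrt(0.51/pi) = 0.1942
sigma_2 = 57 * 0.1942 = 11.07 MPa

11.07 MPa


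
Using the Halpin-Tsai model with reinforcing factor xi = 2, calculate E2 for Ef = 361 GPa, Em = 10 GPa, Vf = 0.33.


eta = (Ef/Em - 1)/(Ef/Em + xi) = (36.1 - 1)/(36.1 + 2) = 0.9213
E2 = Em*(1+xi*eta*Vf)/(1-eta*Vf) = 23.1 GPa

23.1 GPa


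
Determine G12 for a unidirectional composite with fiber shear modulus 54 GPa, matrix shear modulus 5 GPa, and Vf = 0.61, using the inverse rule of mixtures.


1/G12 = Vf/Gf + (1-Vf)/Gm = 0.61/54 + 0.39/5
G12 = 11.2 GPa

11.2 GPa


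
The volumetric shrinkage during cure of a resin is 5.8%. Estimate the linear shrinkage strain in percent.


Linear shrinkage ≈ vol_shrink/3 = 5.8/3 = 1.933%

1.933%


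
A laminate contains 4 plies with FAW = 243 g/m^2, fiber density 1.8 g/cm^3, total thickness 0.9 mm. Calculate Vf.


Vf = n * FAW / (rho_f * h * 1000) = 4 * 243 / (1.8 * 0.9 * 1000) = 0.6

0.6


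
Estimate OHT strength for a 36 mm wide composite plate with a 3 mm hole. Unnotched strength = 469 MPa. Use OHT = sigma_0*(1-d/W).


OHT = sigma_0*(1-d/W) = 469*(1-3/36) = 429.9 MPa

429.9 MPa


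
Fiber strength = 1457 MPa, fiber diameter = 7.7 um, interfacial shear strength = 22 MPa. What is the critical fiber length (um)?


Lc = sigma_f * d / (2 * tau_i) = 1457 * 7.7 / (2 * 22) = 255.0 um

255.0 um


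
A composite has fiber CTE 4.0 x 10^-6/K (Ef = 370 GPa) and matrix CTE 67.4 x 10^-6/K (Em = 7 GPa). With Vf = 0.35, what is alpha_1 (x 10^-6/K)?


E1 = Ef*Vf + Em*(1-Vf) = 134.05
alpha_1 = (alpha_f*Ef*Vf + alpha_m*Em*(1-Vf))/E1 = 6.15 x 10^-6/K

6.15 x 10^-6/K


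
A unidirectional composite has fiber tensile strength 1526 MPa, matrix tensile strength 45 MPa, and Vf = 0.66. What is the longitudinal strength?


sigma_1 = sigma_f*Vf + sigma_m*(1-Vf) = 1526*0.66 + 45*0.34 = 1022.5 MPa

1022.5 MPa


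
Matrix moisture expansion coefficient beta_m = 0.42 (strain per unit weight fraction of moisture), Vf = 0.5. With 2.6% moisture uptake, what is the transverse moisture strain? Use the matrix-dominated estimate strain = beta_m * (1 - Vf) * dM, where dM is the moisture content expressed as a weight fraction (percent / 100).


dM = 2.6/100 = 0.026
strain = beta_m * (1-Vf) * dM = 0.42 * 0.5 * 0.026 = 0.00546

0.00546


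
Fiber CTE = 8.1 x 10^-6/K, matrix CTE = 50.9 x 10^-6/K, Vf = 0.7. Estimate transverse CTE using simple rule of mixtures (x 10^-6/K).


alpha_2 = alpha_f*Vf + alpha_m*(1-Vf) = 8.1*0.7 + 50.9*0.3 = 20.9 x 10^-6/K

20.9 x 10^-6/K


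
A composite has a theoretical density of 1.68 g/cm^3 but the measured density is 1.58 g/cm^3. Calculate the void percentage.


Void% = (rho_theo - rho_actual)/rho_theo * 100 = (1.68 - 1.58)/1.68 * 100 = 5.95%

5.95%


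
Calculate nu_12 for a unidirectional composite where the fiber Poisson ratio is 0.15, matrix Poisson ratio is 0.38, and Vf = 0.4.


nu_12 = nu_f*Vf + nu_m*(1-Vf) = 0.15*0.4 + 0.38*0.6 = 0.288

0.288


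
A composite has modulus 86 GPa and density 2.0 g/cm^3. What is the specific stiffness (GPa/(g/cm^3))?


Specific stiffness = E/rho = 86/2.0 = 43.0 GPa/(g/cm^3)

43.0 GPa/(g/cm^3)


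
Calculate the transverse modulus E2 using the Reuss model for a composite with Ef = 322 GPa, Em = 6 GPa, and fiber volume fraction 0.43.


1/E2 = Vf/Ef + (1-Vf)/Em = 0.43/322 + 0.57/6
E2 = 10.38 GPa

10.38 GPa


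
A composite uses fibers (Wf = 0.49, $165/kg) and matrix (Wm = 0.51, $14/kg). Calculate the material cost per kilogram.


Cost = cost_f*Wf + cost_m*Wm = 165*0.49 + 14*0.51 = $87.99/kg

$87.99/kg


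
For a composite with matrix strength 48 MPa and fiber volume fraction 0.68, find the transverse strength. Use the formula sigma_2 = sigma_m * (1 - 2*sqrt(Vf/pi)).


factor = 1 - 2*sqrt(0.68/pi) = 0.0695
sigma_2 = 48 * 0.0695 = 3.34 MPa

3.34 MPa


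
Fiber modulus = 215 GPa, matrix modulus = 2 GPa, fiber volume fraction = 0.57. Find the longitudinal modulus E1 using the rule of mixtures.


E1 = Ef*Vf + Em*(1-Vf) = 215*0.57 + 2*0.43 = 123.41 GPa

123.41 GPa


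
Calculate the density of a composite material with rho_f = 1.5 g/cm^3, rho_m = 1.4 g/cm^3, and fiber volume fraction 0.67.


rho_c = rho_f*Vf + rho_m*(1-Vf) = 1.5*0.67 + 1.4*0.33 = 1.467 g/cm^3

1.467 g/cm^3


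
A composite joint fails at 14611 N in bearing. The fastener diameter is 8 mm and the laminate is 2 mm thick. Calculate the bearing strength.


sigma_br = F/(d*h) = 14611/(8*2) = 913.2 MPa

913.2 MPa


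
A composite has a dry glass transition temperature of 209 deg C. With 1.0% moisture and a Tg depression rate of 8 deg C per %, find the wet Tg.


Tg_wet = Tg_dry - k*moisture = 209 - 8*1.0 = 201.0 deg C

201.0 deg C


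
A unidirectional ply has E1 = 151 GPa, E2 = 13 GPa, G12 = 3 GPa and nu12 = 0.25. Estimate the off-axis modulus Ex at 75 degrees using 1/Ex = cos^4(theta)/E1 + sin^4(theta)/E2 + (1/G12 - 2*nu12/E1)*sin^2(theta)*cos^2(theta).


cos^4(75) = 0.004487, sin^4(75) = 0.870513, sin^2(75)*cos^2(75) = 0.0625
1/G12 - 2*nu12/E1 = 1/3 - 2*0.25/151 = 0.330022 GPa^-1
1/Ex = 0.004487/151 + 0.870513/13 + 0.330022*0.0625 = 0.0876186 GPa^-1
Ex = 11.41 GPa

11.41 GPa


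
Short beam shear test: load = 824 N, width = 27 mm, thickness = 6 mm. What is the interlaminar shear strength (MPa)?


ILSS = 3F/(4bh) = 3*824/(4*27*6) = 3.81 MPa

3.81 MPa


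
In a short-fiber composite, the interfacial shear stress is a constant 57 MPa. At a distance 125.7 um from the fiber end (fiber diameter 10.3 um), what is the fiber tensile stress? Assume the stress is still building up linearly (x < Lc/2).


Force balance: sigma_f * (pi*d^2/4) = tau * (pi*d) * x  ->  sigma_f = 4 * tau * x / d
sigma_f = 4 * 57 * 125.7 / 10.3 = 2782.5 MPa

2782.5 MPa


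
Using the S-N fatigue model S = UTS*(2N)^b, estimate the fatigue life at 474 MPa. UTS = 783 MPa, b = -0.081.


N = 0.5 * (S/UTS)^(1/b) = 0.5 * (474/783)^(1/-0.081) = 245.5406 cycles

245.5406 cycles


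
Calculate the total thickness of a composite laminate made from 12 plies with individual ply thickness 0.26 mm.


h = n * t_ply = 12 * 0.26 = 3.12 mm

3.12 mm


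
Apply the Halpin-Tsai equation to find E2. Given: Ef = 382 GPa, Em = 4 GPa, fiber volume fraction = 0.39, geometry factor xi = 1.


eta = (Ef/Em - 1)/(Ef/Em + xi) = (95.5 - 1)/(95.5 + 1) = 0.9793
E2 = Em*(1+xi*eta*Vf)/(1-eta*Vf) = 8.94 GPa

8.94 GPa


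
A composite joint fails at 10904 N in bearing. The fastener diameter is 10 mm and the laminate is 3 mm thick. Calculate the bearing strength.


sigma_br = F/(d*h) = 10904/(10*3) = 363.5 MPa

363.5 MPa


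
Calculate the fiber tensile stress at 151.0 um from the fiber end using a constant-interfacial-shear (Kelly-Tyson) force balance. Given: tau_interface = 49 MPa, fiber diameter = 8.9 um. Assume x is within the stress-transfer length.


Force balance: sigma_f * (pi*d^2/4) = tau * (pi*d) * x  ->  sigma_f = 4 * tau * x / d
sigma_f = 4 * 49 * 151.0 / 8.9 = 3325.4 MPa

3325.4 MPa


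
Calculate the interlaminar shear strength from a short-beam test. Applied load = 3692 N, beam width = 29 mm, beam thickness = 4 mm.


ILSS = 3F/(4bh) = 3*3692/(4*29*4) = 23.87 MPa

23.87 MPa


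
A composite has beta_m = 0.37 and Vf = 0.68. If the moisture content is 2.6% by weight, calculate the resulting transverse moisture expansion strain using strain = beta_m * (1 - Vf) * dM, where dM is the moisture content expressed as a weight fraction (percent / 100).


dM = 2.6/100 = 0.026
strain = beta_m * (1-Vf) * dM = 0.37 * 0.32 * 0.026 = 0.0030784

0.0030784


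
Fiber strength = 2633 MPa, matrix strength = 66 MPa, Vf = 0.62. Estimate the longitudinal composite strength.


sigma_1 = sigma_f*Vf + sigma_m*(1-Vf) = 2633*0.62 + 66*0.38 = 1657.5 MPa

1657.5 MPa


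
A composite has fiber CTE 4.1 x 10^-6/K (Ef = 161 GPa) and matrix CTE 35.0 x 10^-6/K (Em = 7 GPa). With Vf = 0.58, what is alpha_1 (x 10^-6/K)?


E1 = Ef*Vf + Em*(1-Vf) = 96.32
alpha_1 = (alpha_f*Ef*Vf + alpha_m*Em*(1-Vf))/E1 = 5.04 x 10^-6/K

5.04 x 10^-6/K


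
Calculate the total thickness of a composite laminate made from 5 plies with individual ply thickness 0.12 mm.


h = n * t_ply = 5 * 0.12 = 0.6 mm

0.6 mm


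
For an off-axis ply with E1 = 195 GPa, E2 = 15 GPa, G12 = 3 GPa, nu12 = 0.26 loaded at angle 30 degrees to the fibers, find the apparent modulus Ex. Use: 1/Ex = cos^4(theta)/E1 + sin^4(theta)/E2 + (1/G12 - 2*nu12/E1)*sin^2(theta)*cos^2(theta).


cos^4(30) = 0.5625, sin^4(30) = 0.0625, sin^2(30)*cos^2(30) = 0.1875
1/G12 - 2*nu12/E1 = 1/3 - 2*0.26/195 = 0.330667 GPa^-1
1/Ex = 0.5625/195 + 0.0625/15 + 0.330667*0.1875 = 0.0690513 GPa^-1
Ex = 14.48 GPa

14.48 GPa


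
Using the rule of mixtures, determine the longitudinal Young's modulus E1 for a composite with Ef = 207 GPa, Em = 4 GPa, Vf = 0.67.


E1 = Ef*Vf + Em*(1-Vf) = 207*0.67 + 4*0.33 = 140.01 GPa

140.01 GPa


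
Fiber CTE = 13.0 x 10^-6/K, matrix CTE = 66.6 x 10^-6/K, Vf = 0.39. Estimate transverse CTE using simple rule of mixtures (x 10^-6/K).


alpha_2 = alpha_f*Vf + alpha_m*(1-Vf) = 13.0*0.39 + 66.6*0.61 = 45.7 x 10^-6/K

45.7 x 10^-6/K


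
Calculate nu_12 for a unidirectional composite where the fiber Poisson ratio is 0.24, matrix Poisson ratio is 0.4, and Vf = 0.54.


nu_12 = nu_f*Vf + nu_m*(1-Vf) = 0.24*0.54 + 0.4*0.46 = 0.3136

0.3136


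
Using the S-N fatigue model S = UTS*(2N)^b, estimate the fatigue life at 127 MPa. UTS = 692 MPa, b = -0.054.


N = 0.5 * (S/UTS)^(1/b) = 0.5 * (127/692)^(1/-0.054) = 2.1587e+13 cycles

2.1587e+13 cycles


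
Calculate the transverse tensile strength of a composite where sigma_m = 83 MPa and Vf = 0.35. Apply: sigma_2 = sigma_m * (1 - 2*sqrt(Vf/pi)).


factor = 1 - 2*sqrt(0.35/pi) = 0.3324
sigma_2 = 83 * 0.3324 = 27.59 MPa

27.59 MPa


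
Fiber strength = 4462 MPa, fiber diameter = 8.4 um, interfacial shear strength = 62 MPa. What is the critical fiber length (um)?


Lc = sigma_f * d / (2 * tau_i) = 4462 * 8.4 / (2 * 62) = 302.3 um

302.3 um


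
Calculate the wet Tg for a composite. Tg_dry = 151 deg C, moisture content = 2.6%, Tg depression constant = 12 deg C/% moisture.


Tg_wet = Tg_dry - k*moisture = 151 - 12*2.6 = 119.8 deg C

119.8 deg C


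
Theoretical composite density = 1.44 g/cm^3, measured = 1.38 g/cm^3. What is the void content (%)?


Void% = (rho_theo - rho_actual)/rho_theo * 100 = (1.44 - 1.38)/1.44 * 100 = 4.17%

4.17%


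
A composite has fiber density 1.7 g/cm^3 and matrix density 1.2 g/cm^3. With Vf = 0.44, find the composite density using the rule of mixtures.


rho_c = rho_f*Vf + rho_m*(1-Vf) = 1.7*0.44 + 1.2*0.56 = 1.42 g/cm^3

1.42 g/cm^3


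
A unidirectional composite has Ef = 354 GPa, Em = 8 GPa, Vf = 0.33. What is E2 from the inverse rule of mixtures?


1/E2 = Vf/Ef + (1-Vf)/Em = 0.33/354 + 0.67/8
E2 = 11.81 GPa

11.81 GPa


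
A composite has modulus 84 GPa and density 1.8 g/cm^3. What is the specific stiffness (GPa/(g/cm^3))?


Specific stiffness = E/rho = 84/1.8 = 46.7 GPa/(g/cm^3)

46.7 GPa/(g/cm^3)


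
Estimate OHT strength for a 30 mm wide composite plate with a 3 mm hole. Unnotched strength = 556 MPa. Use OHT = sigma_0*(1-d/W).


OHT = sigma_0*(1-d/W) = 556*(1-3/30) = 500.4 MPa

500.4 MPa


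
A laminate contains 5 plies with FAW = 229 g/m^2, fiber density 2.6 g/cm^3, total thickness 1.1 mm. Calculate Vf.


Vf = n * FAW / (rho_f * h * 1000) = 5 * 229 / (2.6 * 1.1 * 1000) = 0.4003

0.4003


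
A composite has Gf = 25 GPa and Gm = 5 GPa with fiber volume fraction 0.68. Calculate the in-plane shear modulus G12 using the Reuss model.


1/G12 = Vf/Gf + (1-Vf)/Gm = 0.68/25 + 0.32/5
G12 = 10.96 GPa

10.96 GPa


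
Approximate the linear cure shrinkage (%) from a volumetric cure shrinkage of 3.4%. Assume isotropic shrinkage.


Linear shrinkage ≈ vol_shrink/3 = 3.4/3 = 1.133%

1.133%


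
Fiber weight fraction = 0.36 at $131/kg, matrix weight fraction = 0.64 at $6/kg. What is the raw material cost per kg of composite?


Cost = cost_f*Wf + cost_m*Wm = 131*0.36 + 6*0.64 = $51.0/kg

$51.0/kg


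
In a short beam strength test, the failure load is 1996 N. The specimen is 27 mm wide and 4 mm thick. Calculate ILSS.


ILSS = 3F/(4bh) = 3*1996/(4*27*4) = 13.86 MPa

13.86 MPa


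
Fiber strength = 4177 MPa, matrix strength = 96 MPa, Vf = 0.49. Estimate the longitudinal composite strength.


sigma_1 = sigma_f*Vf + sigma_m*(1-Vf) = 4177*0.49 + 96*0.51 = 2095.7 MPa

2095.7 MPa


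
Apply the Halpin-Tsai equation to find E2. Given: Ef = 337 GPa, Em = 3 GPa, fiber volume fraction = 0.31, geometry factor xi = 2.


eta = (Ef/Em - 1)/(Ef/Em + xi) = (112.3333 - 1)/(112.3333 + 2) = 0.9738
E2 = Em*(1+xi*eta*Vf)/(1-eta*Vf) = 6.89 GPa

6.89 GPa


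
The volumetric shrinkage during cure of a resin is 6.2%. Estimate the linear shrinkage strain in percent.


Linear shrinkage ≈ vol_shrink/3 = 6.2/3 = 2.067%

2.067%


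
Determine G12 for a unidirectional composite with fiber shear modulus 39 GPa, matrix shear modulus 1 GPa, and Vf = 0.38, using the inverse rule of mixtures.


1/G12 = Vf/Gf + (1-Vf)/Gm = 0.38/39 + 0.62/1
G12 = 1.59 GPa

1.59 GPa


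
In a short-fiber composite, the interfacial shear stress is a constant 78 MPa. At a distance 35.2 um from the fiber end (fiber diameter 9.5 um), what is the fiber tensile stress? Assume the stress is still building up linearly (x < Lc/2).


Force balance: sigma_f * (pi*d^2/4) = tau * (pi*d) * x  ->  sigma_f = 4 * tau * x / d
sigma_f = 4 * 78 * 35.2 / 9.5 = 1156.0 MPa

1156.0 MPa


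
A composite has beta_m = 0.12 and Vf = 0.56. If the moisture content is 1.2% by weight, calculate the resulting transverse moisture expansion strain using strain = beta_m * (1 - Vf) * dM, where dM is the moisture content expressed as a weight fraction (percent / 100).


dM = 1.2/100 = 0.012
strain = beta_m * (1-Vf) * dM = 0.12 * 0.44 * 0.012 = 0.0006336

0.0006336


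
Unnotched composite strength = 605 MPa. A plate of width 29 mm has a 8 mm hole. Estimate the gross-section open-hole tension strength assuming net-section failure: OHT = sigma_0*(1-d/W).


OHT = sigma_0*(1-d/W) = 605*(1-8/29) = 438.1 MPa

438.1 MPa


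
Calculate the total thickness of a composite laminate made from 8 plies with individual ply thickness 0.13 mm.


h = n * t_ply = 8 * 0.13 = 1.04 mm

1.04 mm


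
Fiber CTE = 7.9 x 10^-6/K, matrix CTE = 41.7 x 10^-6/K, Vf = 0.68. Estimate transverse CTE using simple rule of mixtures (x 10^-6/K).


alpha_2 = alpha_f*Vf + alpha_m*(1-Vf) = 7.9*0.68 + 41.7*0.32 = 18.7 x 10^-6/K

18.7 x 10^-6/K


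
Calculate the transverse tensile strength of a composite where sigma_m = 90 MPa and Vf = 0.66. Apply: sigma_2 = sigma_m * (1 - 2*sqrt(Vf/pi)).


factor = 1 - 2*sqrt(0.66/pi) = 0.0833
sigma_2 = 90 * 0.0833 = 7.5 MPa

7.5 MPa


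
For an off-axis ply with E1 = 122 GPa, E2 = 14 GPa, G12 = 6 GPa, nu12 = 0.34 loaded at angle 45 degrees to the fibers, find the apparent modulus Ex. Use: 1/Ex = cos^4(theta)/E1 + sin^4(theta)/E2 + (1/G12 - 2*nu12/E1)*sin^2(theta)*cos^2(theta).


cos^4(45) = 0.25, sin^4(45) = 0.25, sin^2(45)*cos^2(45) = 0.25
1/G12 - 2*nu12/E1 = 1/6 - 2*0.34/122 = 0.161093 GPa^-1
1/Ex = 0.25/122 + 0.25/14 + 0.161093*0.25 = 0.0601795 GPa^-1
Ex = 16.62 GPa

16.62 GPa


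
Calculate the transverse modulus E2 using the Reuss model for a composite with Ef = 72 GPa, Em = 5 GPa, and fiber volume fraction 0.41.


1/E2 = Vf/Ef + (1-Vf)/Em = 0.41/72 + 0.59/5
E2 = 8.08 GPa

8.08 GPa


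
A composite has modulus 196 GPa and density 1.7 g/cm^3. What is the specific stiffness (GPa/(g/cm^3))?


Specific stiffness = E/rho = 196/1.7 = 115.3 GPa/(g/cm^3)

115.3 GPa/(g/cm^3)


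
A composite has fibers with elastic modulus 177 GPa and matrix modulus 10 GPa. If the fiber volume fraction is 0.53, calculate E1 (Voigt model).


E1 = Ef*Vf + Em*(1-Vf) = 177*0.53 + 10*0.47 = 98.51 GPa

98.51 GPa


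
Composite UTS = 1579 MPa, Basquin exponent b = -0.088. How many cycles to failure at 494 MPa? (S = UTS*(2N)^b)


N = 0.5 * (S/UTS)^(1/b) = 0.5 * (494/1579)^(1/-0.088) = 271448.8282 cycles

271448.8282 cycles


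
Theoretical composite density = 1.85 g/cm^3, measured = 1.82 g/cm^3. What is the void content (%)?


Void% = (rho_theo - rho_actual)/rho_theo * 100 = (1.85 - 1.82)/1.85 * 100 = 1.62%

1.62%


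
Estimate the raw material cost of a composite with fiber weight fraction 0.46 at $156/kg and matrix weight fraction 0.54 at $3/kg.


Cost = cost_f*Wf + cost_m*Wm = 156*0.46 + 3*0.54 = $73.38/kg

$73.38/kg


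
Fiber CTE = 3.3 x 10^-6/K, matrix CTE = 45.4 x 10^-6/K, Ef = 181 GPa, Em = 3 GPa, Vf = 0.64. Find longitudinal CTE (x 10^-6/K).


E1 = Ef*Vf + Em*(1-Vf) = 116.92
alpha_1 = (alpha_f*Ef*Vf + alpha_m*Em*(1-Vf))/E1 = 3.69 x 10^-6/K

3.69 x 10^-6/K


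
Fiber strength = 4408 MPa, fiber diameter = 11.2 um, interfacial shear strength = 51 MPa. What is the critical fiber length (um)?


Lc = sigma_f * d / (2 * tau_i) = 4408 * 11.2 / (2 * 51) = 484.0 um

484.0 um


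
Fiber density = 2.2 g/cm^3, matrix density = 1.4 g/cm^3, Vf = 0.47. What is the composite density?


rho_c = rho_f*Vf + rho_m*(1-Vf) = 2.2*0.47 + 1.4*0.53 = 1.776 g/cm^3

1.776 g/cm^3


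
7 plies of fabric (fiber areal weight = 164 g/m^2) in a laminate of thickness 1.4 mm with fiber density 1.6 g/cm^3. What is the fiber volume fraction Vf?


Vf = n * FAW / (rho_f * h * 1000) = 7 * 164 / (1.6 * 1.4 * 1000) = 0.5125

0.5125


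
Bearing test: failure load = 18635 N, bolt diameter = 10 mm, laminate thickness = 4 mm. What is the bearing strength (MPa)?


sigma_br = F/(d*h) = 18635/(10*4) = 465.9 MPa

465.9 MPa


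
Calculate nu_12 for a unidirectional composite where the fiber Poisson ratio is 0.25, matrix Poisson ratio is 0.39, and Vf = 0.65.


nu_12 = nu_f*Vf + nu_m*(1-Vf) = 0.25*0.65 + 0.39*0.35 = 0.299

0.299


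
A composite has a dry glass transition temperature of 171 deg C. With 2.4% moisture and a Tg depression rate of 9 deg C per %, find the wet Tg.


Tg_wet = Tg_dry - k*moisture = 171 - 9*2.4 = 149.4 deg C

149.4 deg C


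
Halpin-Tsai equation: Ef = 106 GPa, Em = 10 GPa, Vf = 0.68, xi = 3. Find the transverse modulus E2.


eta = (Ef/Em - 1)/(Ef/Em + xi) = (10.6 - 1)/(10.6 + 3) = 0.7059
E2 = Em*(1+xi*eta*Vf)/(1-eta*Vf) = 46.92 GPa

46.92 GPa


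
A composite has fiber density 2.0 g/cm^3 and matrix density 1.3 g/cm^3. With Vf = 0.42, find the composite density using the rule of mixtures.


rho_c = rho_f*Vf + rho_m*(1-Vf) = 2.0*0.42 + 1.3*0.58 = 1.594 g/cm^3

1.594 g/cm^3


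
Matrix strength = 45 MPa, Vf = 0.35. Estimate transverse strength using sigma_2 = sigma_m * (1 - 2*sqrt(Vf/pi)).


factor = 1 - 2*sqrt(0.35/pi) = 0.3324
sigma_2 = 45 * 0.3324 = 14.96 MPa

14.96 MPa


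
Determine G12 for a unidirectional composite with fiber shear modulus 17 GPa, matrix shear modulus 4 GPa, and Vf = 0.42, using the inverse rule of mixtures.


1/G12 = Vf/Gf + (1-Vf)/Gm = 0.42/17 + 0.58/4
G12 = 5.89 GPa

5.89 GPa


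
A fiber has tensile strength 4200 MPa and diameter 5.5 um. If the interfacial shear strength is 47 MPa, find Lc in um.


Lc = sigma_f * d / (2 * tau_i) = 4200 * 5.5 / (2 * 47) = 245.7 um

245.7 um


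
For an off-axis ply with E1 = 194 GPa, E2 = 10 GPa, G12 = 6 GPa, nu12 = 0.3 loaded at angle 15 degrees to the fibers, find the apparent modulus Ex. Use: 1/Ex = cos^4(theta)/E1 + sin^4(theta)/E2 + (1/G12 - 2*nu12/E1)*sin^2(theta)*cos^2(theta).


cos^4(15) = 0.870513, sin^4(15) = 0.004487, sin^2(15)*cos^2(15) = 0.0625
1/G12 - 2*nu12/E1 = 1/6 - 2*0.3/194 = 0.163574 GPa^-1
1/Ex = 0.870513/194 + 0.004487/10 + 0.163574*0.0625 = 0.0151593 GPa^-1
Ex = 65.97 GPa

65.97 GPa


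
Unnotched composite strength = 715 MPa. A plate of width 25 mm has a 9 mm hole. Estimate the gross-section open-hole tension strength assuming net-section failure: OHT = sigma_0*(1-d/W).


OHT = sigma_0*(1-d/W) = 715*(1-9/25) = 457.6 MPa

457.6 MPa


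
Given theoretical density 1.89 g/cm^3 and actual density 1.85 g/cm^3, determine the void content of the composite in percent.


Void% = (rho_theo - rho_actual)/rho_theo * 100 = (1.89 - 1.85)/1.89 * 100 = 2.12%

2.12%


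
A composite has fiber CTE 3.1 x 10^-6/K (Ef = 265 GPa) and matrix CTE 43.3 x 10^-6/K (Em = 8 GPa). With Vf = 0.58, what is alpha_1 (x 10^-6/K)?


E1 = Ef*Vf + Em*(1-Vf) = 157.06
alpha_1 = (alpha_f*Ef*Vf + alpha_m*Em*(1-Vf))/E1 = 3.96 x 10^-6/K

3.96 x 10^-6/K


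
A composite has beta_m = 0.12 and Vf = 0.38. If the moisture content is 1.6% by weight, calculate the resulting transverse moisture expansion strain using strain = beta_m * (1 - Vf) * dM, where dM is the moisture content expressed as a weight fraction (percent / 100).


dM = 1.6/100 = 0.016
strain = beta_m * (1-Vf) * dM = 0.12 * 0.62 * 0.016 = 0.0011904

0.0011904


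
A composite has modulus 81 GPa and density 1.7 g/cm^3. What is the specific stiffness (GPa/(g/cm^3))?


Specific stiffness = E/rho = 81/1.7 = 47.6 GPa/(g/cm^3)

47.6 GPa/(g/cm^3)


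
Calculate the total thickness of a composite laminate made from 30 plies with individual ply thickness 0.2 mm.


h = n * t_ply = 30 * 0.2 = 6.0 mm

6.0 mm


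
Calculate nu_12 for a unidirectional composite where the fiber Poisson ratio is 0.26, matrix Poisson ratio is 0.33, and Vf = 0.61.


nu_12 = nu_f*Vf + nu_m*(1-Vf) = 0.26*0.61 + 0.33*0.39 = 0.2873

0.2873


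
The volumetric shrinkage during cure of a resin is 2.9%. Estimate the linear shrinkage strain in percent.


Linear shrinkage ≈ vol_shrink/3 = 2.9/3 = 0.967%

0.967%


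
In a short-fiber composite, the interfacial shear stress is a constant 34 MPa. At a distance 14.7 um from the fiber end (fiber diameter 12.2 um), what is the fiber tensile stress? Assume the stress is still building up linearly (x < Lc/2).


Force balance: sigma_f * (pi*d^2/4) = tau * (pi*d) * x  ->  sigma_f = 4 * tau * x / d
sigma_f = 4 * 34 * 14.7 / 12.2 = 163.9 MPa

163.9 MPa


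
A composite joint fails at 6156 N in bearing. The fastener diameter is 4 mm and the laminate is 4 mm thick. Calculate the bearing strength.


sigma_br = F/(d*h) = 6156/(4*4) = 384.8 MPa

384.8 MPa


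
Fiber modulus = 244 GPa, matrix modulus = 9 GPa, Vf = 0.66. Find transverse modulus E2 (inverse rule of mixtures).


1/E2 = Vf/Ef + (1-Vf)/Em = 0.66/244 + 0.34/9
E2 = 24.7 GPa

24.7 GPa


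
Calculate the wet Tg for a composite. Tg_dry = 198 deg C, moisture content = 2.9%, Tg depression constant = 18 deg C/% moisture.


Tg_wet = Tg_dry - k*moisture = 198 - 18*2.9 = 145.8 deg C

145.8 deg C


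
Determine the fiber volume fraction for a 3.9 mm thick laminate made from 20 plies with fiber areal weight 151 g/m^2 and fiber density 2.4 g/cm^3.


Vf = n * FAW / (rho_f * h * 1000) = 20 * 151 / (2.4 * 3.9 * 1000) = 0.3226

0.3226


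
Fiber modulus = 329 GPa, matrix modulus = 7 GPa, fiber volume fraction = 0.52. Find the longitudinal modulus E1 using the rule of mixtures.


E1 = Ef*Vf + Em*(1-Vf) = 329*0.52 + 7*0.48 = 174.44 GPa

174.44 GPa


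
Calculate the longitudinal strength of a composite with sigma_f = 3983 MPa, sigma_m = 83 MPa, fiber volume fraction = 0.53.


sigma_1 = sigma_f*Vf + sigma_m*(1-Vf) = 3983*0.53 + 83*0.47 = 2150.0 MPa

2150.0 MPa


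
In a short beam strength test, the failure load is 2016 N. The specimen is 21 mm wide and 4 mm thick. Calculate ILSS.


ILSS = 3F/(4bh) = 3*2016/(4*21*4) = 18.0 MPa

18.0 MPa


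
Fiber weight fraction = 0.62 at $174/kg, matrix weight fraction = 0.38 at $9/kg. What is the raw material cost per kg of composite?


Cost = cost_f*Wf + cost_m*Wm = 174*0.62 + 9*0.38 = $111.3/kg

$111.3/kg


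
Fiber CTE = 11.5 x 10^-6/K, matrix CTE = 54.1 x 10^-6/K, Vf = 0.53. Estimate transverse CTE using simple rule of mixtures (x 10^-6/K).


alpha_2 = alpha_f*Vf + alpha_m*(1-Vf) = 11.5*0.53 + 54.1*0.47 = 31.5 x 10^-6/K

31.5 x 10^-6/K


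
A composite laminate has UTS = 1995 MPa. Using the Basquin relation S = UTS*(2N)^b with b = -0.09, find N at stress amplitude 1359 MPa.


N = 0.5 * (S/UTS)^(1/b) = 0.5 * (1359/1995)^(1/-0.09) = 35.6002 cycles

35.6002 cycles


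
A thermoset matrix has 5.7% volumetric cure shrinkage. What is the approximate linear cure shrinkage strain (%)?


Linear shrinkage ≈ vol_shrink/3 = 5.7/3 = 1.9%

1.9%


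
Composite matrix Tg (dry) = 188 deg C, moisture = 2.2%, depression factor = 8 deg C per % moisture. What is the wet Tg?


Tg_wet = Tg_dry - k*moisture = 188 - 8*2.2 = 170.4 deg C

170.4 deg C


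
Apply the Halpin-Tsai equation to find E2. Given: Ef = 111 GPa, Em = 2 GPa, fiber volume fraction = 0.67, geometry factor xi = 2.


eta = (Ef/Em - 1)/(Ef/Em + xi) = (55.5 - 1)/(55.5 + 2) = 0.9478
E2 = Em*(1+xi*eta*Vf)/(1-eta*Vf) = 12.44 GPa

12.44 GPa


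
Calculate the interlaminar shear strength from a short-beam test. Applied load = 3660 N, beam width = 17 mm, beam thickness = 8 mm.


ILSS = 3F/(4bh) = 3*3660/(4*17*8) = 20.18 MPa

20.18 MPa


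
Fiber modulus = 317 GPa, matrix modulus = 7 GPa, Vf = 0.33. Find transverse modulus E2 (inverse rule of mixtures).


1/E2 = Vf/Ef + (1-Vf)/Em = 0.33/317 + 0.67/7
E2 = 10.34 GPa

10.34 GPa


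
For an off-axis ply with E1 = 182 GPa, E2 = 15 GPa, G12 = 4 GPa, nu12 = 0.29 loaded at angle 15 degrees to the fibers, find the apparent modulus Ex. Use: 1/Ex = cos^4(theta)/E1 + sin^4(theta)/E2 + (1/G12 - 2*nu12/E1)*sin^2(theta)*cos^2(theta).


cos^4(15) = 0.870513, sin^4(15) = 0.004487, sin^2(15)*cos^2(15) = 0.0625
1/G12 - 2*nu12/E1 = 1/4 - 2*0.29/182 = 0.246813 GPa^-1
1/Ex = 0.870513/182 + 0.004487/15 + 0.246813*0.0625 = 0.020508 GPa^-1
Ex = 48.76 GPa

48.76 GPa


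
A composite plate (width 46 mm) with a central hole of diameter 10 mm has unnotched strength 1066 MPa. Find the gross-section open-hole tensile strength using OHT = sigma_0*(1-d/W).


OHT = sigma_0*(1-d/W) = 1066*(1-10/46) = 834.3 MPa

834.3 MPa


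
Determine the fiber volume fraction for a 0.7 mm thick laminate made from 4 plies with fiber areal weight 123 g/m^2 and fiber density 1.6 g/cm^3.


Vf = n * FAW / (rho_f * h * 1000) = 4 * 123 / (1.6 * 0.7 * 1000) = 0.4393

0.4393


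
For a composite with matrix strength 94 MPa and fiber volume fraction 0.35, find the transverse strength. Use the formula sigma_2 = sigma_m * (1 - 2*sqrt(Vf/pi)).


factor = 1 - 2*sqrt(0.35/pi) = 0.3324
sigma_2 = 94 * 0.3324 = 31.25 MPa

31.25 MPa


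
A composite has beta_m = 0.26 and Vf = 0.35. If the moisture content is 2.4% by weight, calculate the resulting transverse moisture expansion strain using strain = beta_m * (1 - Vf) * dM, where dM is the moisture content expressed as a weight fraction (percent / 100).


dM = 2.4/100 = 0.024
strain = beta_m * (1-Vf) * dM = 0.26 * 0.65 * 0.024 = 0.004056

0.004056


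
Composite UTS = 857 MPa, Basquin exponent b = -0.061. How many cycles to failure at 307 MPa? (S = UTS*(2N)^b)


N = 0.5 * (S/UTS)^(1/b) = 0.5 * (307/857)^(1/-0.061) = 1.0183e+07 cycles

1.0183e+07 cycles


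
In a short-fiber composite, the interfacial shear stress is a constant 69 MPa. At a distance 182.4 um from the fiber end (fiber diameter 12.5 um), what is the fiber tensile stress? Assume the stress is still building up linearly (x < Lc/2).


Force balance: sigma_f * (pi*d^2/4) = tau * (pi*d) * x  ->  sigma_f = 4 * tau * x / d
sigma_f = 4 * 69 * 182.4 / 12.5 = 4027.4 MPa

4027.4 MPa


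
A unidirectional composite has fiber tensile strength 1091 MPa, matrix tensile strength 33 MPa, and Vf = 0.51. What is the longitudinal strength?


sigma_1 = sigma_f*Vf + sigma_m*(1-Vf) = 1091*0.51 + 33*0.49 = 572.6 MPa

572.6 MPa


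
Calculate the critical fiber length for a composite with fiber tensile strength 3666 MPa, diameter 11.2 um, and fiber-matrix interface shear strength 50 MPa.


Lc = sigma_f * d / (2 * tau_i) = 3666 * 11.2 / (2 * 50) = 410.6 um

410.6 um


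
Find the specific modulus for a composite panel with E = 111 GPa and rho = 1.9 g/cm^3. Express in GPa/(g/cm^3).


Specific stiffness = E/rho = 111/1.9 = 58.4 GPa/(g/cm^3)

58.4 GPa/(g/cm^3)


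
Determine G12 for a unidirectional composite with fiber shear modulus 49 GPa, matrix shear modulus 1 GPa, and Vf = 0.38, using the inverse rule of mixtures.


1/G12 = Vf/Gf + (1-Vf)/Gm = 0.38/49 + 0.62/1
G12 = 1.59 GPa

1.59 GPa


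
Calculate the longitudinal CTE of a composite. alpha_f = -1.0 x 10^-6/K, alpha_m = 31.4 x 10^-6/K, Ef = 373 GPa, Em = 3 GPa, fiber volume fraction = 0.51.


E1 = Ef*Vf + Em*(1-Vf) = 191.7
alpha_1 = (alpha_f*Ef*Vf + alpha_m*Em*(1-Vf))/E1 = -0.75 x 10^-6/K

-0.75 x 10^-6/K


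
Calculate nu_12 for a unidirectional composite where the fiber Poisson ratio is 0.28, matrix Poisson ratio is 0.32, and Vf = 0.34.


nu_12 = nu_f*Vf + nu_m*(1-Vf) = 0.28*0.34 + 0.32*0.66 = 0.3064

0.3064


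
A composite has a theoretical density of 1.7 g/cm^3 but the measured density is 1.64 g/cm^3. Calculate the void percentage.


Void% = (rho_theo - rho_actual)/rho_theo * 100 = (1.7 - 1.64)/1.7 * 100 = 3.53%

3.53%


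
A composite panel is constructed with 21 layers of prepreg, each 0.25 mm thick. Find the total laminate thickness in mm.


h = n * t_ply = 21 * 0.25 = 5.25 mm

5.25 mm


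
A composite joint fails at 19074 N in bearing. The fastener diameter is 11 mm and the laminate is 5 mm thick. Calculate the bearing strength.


sigma_br = F/(d*h) = 19074/(11*5) = 346.8 MPa

346.8 MPa


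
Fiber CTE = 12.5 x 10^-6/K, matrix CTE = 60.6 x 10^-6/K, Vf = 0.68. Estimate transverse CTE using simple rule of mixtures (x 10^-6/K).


alpha_2 = alpha_f*Vf + alpha_m*(1-Vf) = 12.5*0.68 + 60.6*0.32 = 27.9 x 10^-6/K

27.9 x 10^-6/K


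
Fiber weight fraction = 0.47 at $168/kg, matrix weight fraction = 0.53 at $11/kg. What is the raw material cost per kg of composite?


Cost = cost_f*Wf + cost_m*Wm = 168*0.47 + 11*0.53 = $84.79/kg

$84.79/kg


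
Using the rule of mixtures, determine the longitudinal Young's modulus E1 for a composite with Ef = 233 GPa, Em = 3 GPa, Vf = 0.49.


E1 = Ef*Vf + Em*(1-Vf) = 233*0.49 + 3*0.51 = 115.7 GPa

115.7 GPa


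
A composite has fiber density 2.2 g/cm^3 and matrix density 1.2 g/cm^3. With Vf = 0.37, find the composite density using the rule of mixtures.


rho_c = rho_f*Vf + rho_m*(1-Vf) = 2.2*0.37 + 1.2*0.63 = 1.57 g/cm^3

1.57 g/cm^3


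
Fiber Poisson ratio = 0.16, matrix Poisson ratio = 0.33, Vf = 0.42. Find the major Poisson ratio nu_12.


nu_12 = nu_f*Vf + nu_m*(1-Vf) = 0.16*0.42 + 0.33*0.58 = 0.2586

0.2586


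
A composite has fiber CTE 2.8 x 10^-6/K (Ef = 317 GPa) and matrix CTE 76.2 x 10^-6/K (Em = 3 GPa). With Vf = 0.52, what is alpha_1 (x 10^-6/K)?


E1 = Ef*Vf + Em*(1-Vf) = 166.28
alpha_1 = (alpha_f*Ef*Vf + alpha_m*Em*(1-Vf))/E1 = 3.44 x 10^-6/K

3.44 x 10^-6/K


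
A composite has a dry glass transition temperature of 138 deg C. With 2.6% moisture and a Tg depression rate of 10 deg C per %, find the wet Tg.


Tg_wet = Tg_dry - k*moisture = 138 - 10*2.6 = 112.0 deg C

112.0 deg C


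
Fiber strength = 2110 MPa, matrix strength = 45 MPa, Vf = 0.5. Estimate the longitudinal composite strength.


sigma_1 = sigma_f*Vf + sigma_m*(1-Vf) = 2110*0.5 + 45*0.5 = 1077.5 MPa

1077.5 MPa


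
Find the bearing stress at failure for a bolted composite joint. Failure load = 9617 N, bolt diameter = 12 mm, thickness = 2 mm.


sigma_br = F/(d*h) = 9617/(12*2) = 400.7 MPa

400.7 MPa


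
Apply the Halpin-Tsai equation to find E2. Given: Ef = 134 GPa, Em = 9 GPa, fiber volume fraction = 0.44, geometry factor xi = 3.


eta = (Ef/Em - 1)/(Ef/Em + xi) = (14.8889 - 1)/(14.8889 + 3) = 0.7764
E2 = Em*(1+xi*eta*Vf)/(1-eta*Vf) = 27.68 GPa

27.68 GPa


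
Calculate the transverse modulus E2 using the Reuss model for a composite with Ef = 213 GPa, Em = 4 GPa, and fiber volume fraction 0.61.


1/E2 = Vf/Ef + (1-Vf)/Em = 0.61/213 + 0.39/4
E2 = 9.96 GPa

9.96 GPa


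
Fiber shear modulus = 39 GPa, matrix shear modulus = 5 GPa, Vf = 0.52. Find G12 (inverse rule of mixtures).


1/G12 = Vf/Gf + (1-Vf)/Gm = 0.52/39 + 0.48/5
G12 = 9.15 GPa

9.15 GPa


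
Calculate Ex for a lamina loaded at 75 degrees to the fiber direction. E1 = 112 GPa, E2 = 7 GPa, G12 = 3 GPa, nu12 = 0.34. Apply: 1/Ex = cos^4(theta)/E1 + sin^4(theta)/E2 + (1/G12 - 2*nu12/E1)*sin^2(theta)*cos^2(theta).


cos^4(75) = 0.004487, sin^4(75) = 0.870513, sin^2(75)*cos^2(75) = 0.0625
1/G12 - 2*nu12/E1 = 1/3 - 2*0.34/112 = 0.327262 GPa^-1
1/Ex = 0.004487/112 + 0.870513/7 + 0.327262*0.0625 = 0.1448529 GPa^-1
Ex = 6.9 GPa

6.9 GPa


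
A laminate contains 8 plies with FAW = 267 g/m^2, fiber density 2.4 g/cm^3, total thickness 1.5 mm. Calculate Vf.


Vf = n * FAW / (rho_f * h * 1000) = 8 * 267 / (2.4 * 1.5 * 1000) = 0.5933

0.5933


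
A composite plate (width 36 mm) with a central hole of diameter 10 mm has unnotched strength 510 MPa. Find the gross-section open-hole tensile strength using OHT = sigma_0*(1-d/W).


OHT = sigma_0*(1-d/W) = 510*(1-10/36) = 368.3 MPa

368.3 MPa


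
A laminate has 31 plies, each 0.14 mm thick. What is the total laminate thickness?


h = n * t_ply = 31 * 0.14 = 4.34 mm

4.34 mm


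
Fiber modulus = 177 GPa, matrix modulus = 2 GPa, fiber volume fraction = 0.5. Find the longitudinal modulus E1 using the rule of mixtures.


E1 = Ef*Vf + Em*(1-Vf) = 177*0.5 + 2*0.5 = 89.5 GPa

89.5 GPa


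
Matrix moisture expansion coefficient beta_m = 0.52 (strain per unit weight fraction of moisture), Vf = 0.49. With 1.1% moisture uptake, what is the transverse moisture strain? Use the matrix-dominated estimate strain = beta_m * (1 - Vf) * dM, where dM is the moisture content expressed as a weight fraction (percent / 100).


dM = 1.1/100 = 0.011
strain = beta_m * (1-Vf) * dM = 0.52 * 0.51 * 0.011 = 0.0029172

0.0029172


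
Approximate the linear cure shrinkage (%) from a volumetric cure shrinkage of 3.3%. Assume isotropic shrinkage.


Linear shrinkage ≈ vol_shrink/3 = 3.3/3 = 1.1%

1.1%


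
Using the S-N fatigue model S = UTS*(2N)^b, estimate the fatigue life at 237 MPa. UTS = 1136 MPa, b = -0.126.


N = 0.5 * (S/UTS)^(1/b) = 0.5 * (237/1136)^(1/-0.126) = 126123.2882 cycles

126123.2882 cycles


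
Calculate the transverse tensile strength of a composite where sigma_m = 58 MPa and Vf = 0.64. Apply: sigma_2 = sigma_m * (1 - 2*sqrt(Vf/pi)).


factor = 1 - 2*sqrt(0.64/pi) = 0.0973
sigma_2 = 58 * 0.0973 = 5.64 MPa

5.64 MPa
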